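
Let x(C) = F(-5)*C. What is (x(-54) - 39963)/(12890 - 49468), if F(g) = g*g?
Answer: 41313/36578 ≈ 1.1294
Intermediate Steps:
F(g) = g²
x(C) = 25*C (x(C) = (-5)²*C = 25*C)
(x(-54) - 39963)/(12890 - 49468) = (25*(-54) - 39963)/(12890 - 49468) = (-1350 - 39963)/(-36578) = -41313*(-1/36578) = 41313/36578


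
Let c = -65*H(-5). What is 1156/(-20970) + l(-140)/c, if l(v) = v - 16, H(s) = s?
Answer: -28054/52425 ≈ -0.53513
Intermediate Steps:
l(v) = -16 + v
c = 325 (c = -65*(-5) = 325)
1156/(-20970) + l(-140)/c = 1156/(-20970) + (-16 - 140)/325 = 1156*(-1/20970) - 156*1/325 = -578/10485 - 12/25 = -28054/52425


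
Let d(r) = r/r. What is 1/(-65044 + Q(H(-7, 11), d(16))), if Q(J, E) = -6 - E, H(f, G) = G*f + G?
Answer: -1/65051 ≈ -1.5373e-5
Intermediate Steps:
H(f, G) = G + G*f
d(r) = 1
1/(-65044 + Q(H(-7, 11), d(16))) = 1/(-65044 + (-6 - 1*1)) = 1/(-65044 + (-6 - 1)) = 1/(-65044 - 7) = 1/(-65051) = -1/65051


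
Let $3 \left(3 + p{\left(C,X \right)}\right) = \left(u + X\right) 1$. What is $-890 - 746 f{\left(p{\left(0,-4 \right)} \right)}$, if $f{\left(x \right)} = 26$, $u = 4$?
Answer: $-20286$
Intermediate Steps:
$p{\left(C,X \right)} = - \frac{5}{3} + \frac{X}{3}$ ($p{\left(C,X \right)} = -3 + \frac{\left(4 + X\right) 1}{3} = -3 + \frac{4 + X}{3} = -3 + \left(\frac{4}{3} + \frac{X}{3}\right) = - \frac{5}{3} + \frac{X}{3}$)
$-890 - 746 f{\left(p{\left(0,-4 \right)} \right)} = -890 - 19396 = -20286$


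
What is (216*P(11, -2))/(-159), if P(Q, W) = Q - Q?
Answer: 0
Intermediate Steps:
P(Q, W) = 0
(216*P(11, -2))/(-159) = (216*0)/(-159) = 0*(-1/159) = 0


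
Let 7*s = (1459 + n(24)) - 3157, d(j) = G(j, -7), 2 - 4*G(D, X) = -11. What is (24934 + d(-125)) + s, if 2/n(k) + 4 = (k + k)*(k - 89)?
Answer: 540023229/21868 ≈ 24695.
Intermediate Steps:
G(D, X) = 13/4 (G(D, X) = 1/2 - 1/4*(-11) = 1/2 + 11/4 = 13/4)
n(k) = 2/(-4 + 2*k*(-89 + k)) (n(k) = 2/(-4 + (k + k)*(k - 89)) = 2/(-4 + (2*k)*(-89 + k)) = 2/(-4 + 2*k*(-89 + k)))
d(j) = 13/4
s = -2652277/10934 (s = ((1459 + 1/(-2 + 24**2 - 89*24)) - 3157)/7 = ((1459 + 1/(-2 + 576 - 2136)) - 3157)/7 = ((1459 + 1/(-1562)) - 3157)/7 = ((1459 - 1/1562) - 3157)/7 = (2278957/1562 - 3157)/7 = (1/7)*(-2652277/1562) = -2652277/10934 ≈ -242.57)
(24934 + d(-125)) + s = (24934 + 13/4) - 2652277/10934 = 99749/4 - 2652277/10934 = 540023229/21868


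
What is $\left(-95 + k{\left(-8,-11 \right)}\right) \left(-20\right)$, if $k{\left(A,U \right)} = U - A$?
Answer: $1960$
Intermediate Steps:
$\left(-95 + k{\left(-8,-11 \right)}\right) \left(-20\right) = \left(-95 - 3\right) \left(-20\right) = \left(-98\right) \left(-20\right) = 1960$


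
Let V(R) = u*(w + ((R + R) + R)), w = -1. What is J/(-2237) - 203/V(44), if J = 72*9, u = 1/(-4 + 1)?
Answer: 1277445/293047 ≈ 4.3592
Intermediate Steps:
u = -⅓ (u = 1/(-3) = -⅓ ≈ -0.33333)
J = 648
V(R) = ⅓ - R (V(R) = -(-1 + ((R + R) + R))/3 = -(-1 + (2*R + R))/3 = -(-1 + 3*R)/3 = ⅓ - R)
J/(-2237) - 203/V(44) = 648/(-2237) - 203/(⅓ - 1*44) = 648*(-1/2237) - 203/(⅓ - 44) = -648/2237 - 203/(-131/3) = -648/2237 - 203*(-3/131) = -648/2237 + 609/131 = 1277445/293047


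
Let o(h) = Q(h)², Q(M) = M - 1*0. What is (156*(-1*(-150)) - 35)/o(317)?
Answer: 23365/100489 ≈ 0.23251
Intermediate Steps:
Q(M) = M (Q(M) = M + 0 = M)
o(h) = h²
(156*(-1*(-150)) - 35)/o(317) = (156*(-1*(-150)) - 35)/(317²) = (156*150 - 35)/100489 = (23400 - 35)*(1/100489) = 23365*(1/100489) = 23365/100489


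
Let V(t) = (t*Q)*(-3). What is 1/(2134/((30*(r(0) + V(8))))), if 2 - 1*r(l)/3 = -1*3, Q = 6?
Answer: -1935/1067 ≈ -1.8135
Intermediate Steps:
r(l) = 15 (r(l) = 6 - (-3)*3 = 6 - 3*(-3) = 6 + 9 = 15)
V(t) = -18*t (V(t) = (t*6)*(-3) = (6*t)*(-3) = -18*t)
1/(2134/((30*(r(0) + V(8))))) = 1/(2134/((30*(15 - 18*8)))) = 1/(2134/((30*(15 - 144)))) = 1/(2134/((30*(-129)))) = 1/(2134/(-3870)) = 1/(2134*(-1/3870)) = 1/(-1067/1935) = -1935/1067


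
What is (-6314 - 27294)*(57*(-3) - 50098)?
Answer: 1689440552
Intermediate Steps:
(-6314 - 27294)*(57*(-3) - 50098) = -33608*(-171 - 50098) = -33608*(-50269) = 1689440552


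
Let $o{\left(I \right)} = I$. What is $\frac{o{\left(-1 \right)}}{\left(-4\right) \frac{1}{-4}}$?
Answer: $-1$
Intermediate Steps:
$\frac{o{\left(-1 \right)}}{\left(-4\right) \frac{1}{-4}} = - \frac{1}{\left(-4\right) \frac{1}{-4}} = - \frac{1}{\left(-4\right) \left(- \frac{1}{4}\right)} = - 1^{-1} = \left(-1\right) 1 = -1$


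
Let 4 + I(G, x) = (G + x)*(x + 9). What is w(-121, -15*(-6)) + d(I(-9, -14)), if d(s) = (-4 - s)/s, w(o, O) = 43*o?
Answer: -577648/111 ≈ -5204.0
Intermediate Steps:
I(G, x) = -4 + (9 + x)*(G + x) (I(G, x) = -4 + (G + x)*(x + 9) = -4 + (G + x)*(9 + x) = -4 + (9 + x)*(G + x))
d(s) = (-4 - s)/s
w(-121, -15*(-6)) + d(I(-9, -14)) = 43*(-121) + (-4 - (-4 + (-14)² + 9*(-9) + 9*(-14) - 9*(-14)))/(-4 + (-14)² + 9*(-9) + 9*(-14) - 9*(-14)) = -5203 + (-4 - (-4 + 196 - 81 - 126 + 126))/(-4 + 196 - 81 - 126 + 126) = -5203 + (-4 - 1*111)/111 = -5203 + (-4 - 111)/111 = -5203 + (1/111)*(-115) = -5203 - 115/111 = -577648/111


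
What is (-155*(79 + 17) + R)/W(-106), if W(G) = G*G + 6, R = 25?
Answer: -14855/11242 ≈ -1.3214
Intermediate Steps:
W(G) = 6 + G² (W(G) = G² + 6 = 6 + G²)
(-155*(79 + 17) + R)/W(-106) = (-155*(79 + 17) + 25)/(6 + (-106)²) = (-155*96 + 25)/(6 + 11236) = (-14880 + 25)/11242 = -14855*1/11242 = -14855/11242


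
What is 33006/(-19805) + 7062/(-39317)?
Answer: -1437559812/778673185 ≈ -1.8462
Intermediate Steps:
33006/(-19805) + 7062/(-39317) = 33006*(-1/19805) + 7062*(-1/39317) = -33006/19805 - 7062/39317 = -1437559812/778673185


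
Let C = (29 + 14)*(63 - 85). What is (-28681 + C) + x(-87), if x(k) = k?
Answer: -29714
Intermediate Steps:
C = -946 (C = 43*(-22) = -946)
(-28681 + C) + x(-87) = (-28681 - 946) - 87 = -29627 - 87 = -29714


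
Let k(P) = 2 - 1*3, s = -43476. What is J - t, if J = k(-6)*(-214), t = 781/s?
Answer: 9304645/43476 ≈ 214.02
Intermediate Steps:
k(P) = -1 (k(P) = 2 - 3 = -1)
t = -781/43476 (t = 781/(-43476) = 781*(-1/43476) = -781/43476 ≈ -0.017964)
J = 214 (J = -1*(-214) = 214)
J - t = 214 - 1*(-781/43476) = 214 + 781/43476 = 9304645/43476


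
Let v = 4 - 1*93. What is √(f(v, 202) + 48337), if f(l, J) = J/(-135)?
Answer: √97879395/45 ≈ 219.85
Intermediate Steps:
v = -89 (v = 4 - 93 = -89)
f(l, J) = -J/135 (f(l, J) = J*(-1/135) = -J/135)
√(f(v, 202) + 48337) = √(-1/135*202 + 48337) = √(-202/135 + 48337) = √(6525293/135) = √97879395/45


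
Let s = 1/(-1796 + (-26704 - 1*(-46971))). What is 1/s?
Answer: 18471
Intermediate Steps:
s = 1/18471 (s = 1/(-1796 + (-26704 + 46971)) = 1/(-1796 + 20267) = 1/18471 ≈ 5.4139e-5)
1/s = 1/(1/18471) = 18471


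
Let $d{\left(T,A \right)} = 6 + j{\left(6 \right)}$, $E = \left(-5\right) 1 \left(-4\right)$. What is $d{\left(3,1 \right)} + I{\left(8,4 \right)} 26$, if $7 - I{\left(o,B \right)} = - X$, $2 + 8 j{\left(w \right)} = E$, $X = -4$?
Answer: $\frac{345}{4} \approx 86.25$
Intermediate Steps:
$E = 20$ ($E = \left(-5\right) \left(-4\right) = 20$)
$j{\left(w \right)} = \frac{9}{4}$ ($j{\left(w \right)} = - \frac{1}{4} + \frac{1}{8} \cdot 20 = - \frac{1}{4} + \frac{5}{2} = \frac{9}{4}$)
$I{\left(o,B \right)} = 3$ ($I{\left(o,B \right)} = 7 - \left(-1\right) \left(-4\right) = 7 - 4 = 3$)
$d{\left(T,A \right)} = \frac{33}{4}$ ($d{\left(T,A \right)} = 6 + \frac{9}{4} = \frac{33}{4}$)
$d{\left(3,1 \right)} + I{\left(8,4 \right)} 26 = \frac{33}{4} + 3 \cdot 26 = \frac{33}{4} + 78 = \frac{345}{4}$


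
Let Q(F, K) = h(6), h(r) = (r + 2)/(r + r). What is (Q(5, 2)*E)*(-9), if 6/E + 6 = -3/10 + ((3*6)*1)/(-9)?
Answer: 360/83 ≈ 4.3373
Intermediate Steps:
E = -60/83 (E = 6/(-6 + (-3/10 + ((3*6)*1)/(-9))) = 6/(-6 + (-3*⅒ + (18*1)*(-⅑))) = 6/(-6 + (-3/10 + 18*(-⅑))) = 6/(-6 + (-3/10 - 2)) = 6/(-6 - 23/10) = 6/(-83/10) = 6*(-10/83) = -60/83 ≈ -0.72289)
h(r) = (2 + r)/(2*r) (h(r) = (2 + r)/((2*r)) = (2 + r)*(1/(2*r)) = (2 + r)/(2*r))
Q(F, K) = ⅔ (Q(F, K) = (½)*(2 + 6)/6 = (½)*(⅙)*8 = ⅔)
(Q(5, 2)*E)*(-9) = ((⅔)*(-60/83))*(-9) = -40/83*(-9) = 360/83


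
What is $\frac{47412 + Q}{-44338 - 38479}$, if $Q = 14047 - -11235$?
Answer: $- \frac{72694}{82817} \approx -0.87777$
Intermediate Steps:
$Q = 25282$ ($Q = 14047 + 11235 = 25282$)
$\frac{47412 + Q}{-44338 - 38479} = \frac{47412 + 25282}{-44338 - 38479} = \frac{72694}{-82817} = 72694 \left(- \frac{1}{82817}\right) = - \frac{72694}{82817}$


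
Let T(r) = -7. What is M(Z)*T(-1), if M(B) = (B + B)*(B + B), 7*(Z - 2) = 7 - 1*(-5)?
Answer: -2704/7 ≈ -386.29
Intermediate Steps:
Z = 26/7 (Z = 2 + (7 - 1*(-5))/7 = 2 + (7 + 5)/7 = 2 + (⅐)*12 = 2 + 12/7 = 26/7 ≈ 3.7143)
M(B) = 4*B² (M(B) = (2*B)*(2*B) = 4*B²)
M(Z)*T(-1) = (4*(26/7)²)*(-7) = (4*(676/49))*(-7) = (2704/49)*(-7) = -2704/7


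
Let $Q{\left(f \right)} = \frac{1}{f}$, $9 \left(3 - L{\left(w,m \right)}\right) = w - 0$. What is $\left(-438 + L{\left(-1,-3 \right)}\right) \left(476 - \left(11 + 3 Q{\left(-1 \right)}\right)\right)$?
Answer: $-203528$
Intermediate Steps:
$L{\left(w,m \right)} = 3 - \frac{w}{9}$ ($L{\left(w,m \right)} = 3 - \frac{w - 0}{9} = 3 - \frac{w + 0}{9} = 3 - \frac{w}{9}$)
$\left(-438 + L{\left(-1,-3 \right)}\right) \left(476 - \left(11 + 3 Q{\left(-1 \right)}\right)\right) = \left(-438 + \left(3 - - \frac{1}{9}\right)\right) \left(476 - \left(11 + \frac{3}{-1}\right)\right) = \left(-438 + \left(3 + \frac{1}{9}\right)\right) \left(476 - 8\right) = \left(-438 + \frac{28}{9}\right) \left(476 + \left(3 - 11\right)\right) = - \frac{3914 \left(476 - 8\right)}{9} = \left(- \frac{3914}{9}\right) 468 = -203528$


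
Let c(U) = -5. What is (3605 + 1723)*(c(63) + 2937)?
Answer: 15621696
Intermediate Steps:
(3605 + 1723)*(c(63) + 2937) = (3605 + 1723)*(-5 + 2937) = 5328*2932 = 15621696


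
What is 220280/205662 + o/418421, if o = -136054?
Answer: 212545166/284944701 ≈ 0.74592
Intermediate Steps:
220280/205662 + o/418421 = 220280/205662 - 136054/418421 = 220280*(1/205662) - 136054*1/418421 = 110140/102831 - 136054/418421 = 212545166/284944701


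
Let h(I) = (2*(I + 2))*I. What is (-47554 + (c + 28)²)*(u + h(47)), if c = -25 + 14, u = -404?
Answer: -198607530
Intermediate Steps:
c = -11
h(I) = I*(4 + 2*I) (h(I) = (2*(2 + I))*I = (4 + 2*I)*I = I*(4 + 2*I))
(-47554 + (c + 28)²)*(u + h(47)) = (-47554 + (-11 + 28)²)*(-404 + 2*47*(2 + 47)) = (-47554 + 17²)*(-404 + 2*47*49) = (-47554 + 289)*(-404 + 4606) = -47265*4202 = -198607530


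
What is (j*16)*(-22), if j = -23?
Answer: 8096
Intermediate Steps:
(j*16)*(-22) = -23*16*(-22) = -368*(-22) = 8096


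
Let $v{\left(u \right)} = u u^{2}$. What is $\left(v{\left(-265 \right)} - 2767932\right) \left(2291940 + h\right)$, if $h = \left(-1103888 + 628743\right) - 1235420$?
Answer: $-12428377200875$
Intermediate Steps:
$h = -1710565$ ($h = -475145 - 1235420 = -1710565$)
$v{\left(u \right)} = u^{3}$
$\left(v{\left(-265 \right)} - 2767932\right) \left(2291940 + h\right) = \left(\left(-265\right)^{3} - 2767932\right) \left(2291940 - 1710565\right) = \left(-18609625 - 2767932\right) 581375 = \left(-21377557\right) 581375 = -12428377200875$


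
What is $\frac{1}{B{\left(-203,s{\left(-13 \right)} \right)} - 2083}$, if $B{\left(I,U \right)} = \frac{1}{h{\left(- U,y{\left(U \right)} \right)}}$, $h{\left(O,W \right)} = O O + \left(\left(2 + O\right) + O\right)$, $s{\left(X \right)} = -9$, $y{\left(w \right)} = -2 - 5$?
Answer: $- \frac{101}{210382} \approx -0.00048008$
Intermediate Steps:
$y{\left(w \right)} = -7$
$h{\left(O,W \right)} = 2 + O^{2} + 2 O$ ($h{\left(O,W \right)} = O^{2} + \left(2 + 2 O\right) = 2 + O^{2} + 2 O$)
$B{\left(I,U \right)} = \frac{1}{2 + U^{2} - 2 U}$ ($B{\left(I,U \right)} = \frac{1}{2 + \left(- U\right)^{2} + 2 \left(- U\right)} = \frac{1}{2 + U^{2} - 2 U}$)
$\frac{1}{B{\left(-203,s{\left(-13 \right)} \right)} - 2083} = \frac{1}{\frac{1}{2 + \left(-9\right)^{2} - -18} - 2083} = \frac{1}{\frac{1}{2 + 81 + 18} - 2083} = \frac{1}{\frac{1}{101} - 2083} = \frac{1}{- \frac{210382}{101}} = - \frac{101}{210382}$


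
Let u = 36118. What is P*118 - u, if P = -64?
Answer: -43670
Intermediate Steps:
P*118 - u = -64*118 - 1*36118 = -7552 - 36118 = -43670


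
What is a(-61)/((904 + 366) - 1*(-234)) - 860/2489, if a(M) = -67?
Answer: -1460203/3743456 ≈ -0.39007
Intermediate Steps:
a(-61)/((904 + 366) - 1*(-234)) - 860/2489 = -67/((904 + 366) - 1*(-234)) - 860/2489 = -67/(1270 + 234) - 860*1/2489 = -67/1504 - 860/2489 = -1460203/3743456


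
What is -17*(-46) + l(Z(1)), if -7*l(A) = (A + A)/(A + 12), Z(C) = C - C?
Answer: 782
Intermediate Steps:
Z(C) = 0
l(A) = -2*A/(7*(12 + A)) (l(A) = -(A + A)/(7*(A + 12)) = -2*A/(7*(12 + A)))
-17*(-46) + l(Z(1)) = -17*(-46) - 2*0/(84 + 7*0) = 782 - 2*0/(84 + 0) = 782 - 2*0/84 = 782 - 2*0*1/84 = 782 + 0 = 782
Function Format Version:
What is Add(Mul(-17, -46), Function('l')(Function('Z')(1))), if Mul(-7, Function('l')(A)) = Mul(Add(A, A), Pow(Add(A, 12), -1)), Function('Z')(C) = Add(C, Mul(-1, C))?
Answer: 782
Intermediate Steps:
Function('Z')(C) = 0
Function('l')(A) = Mul(Rational(-2, 7), A, Pow(Add(12, A), -1)) (Function('l')(A) = Mul(Rational(-1, 7), Mul(Add(A, A), Pow(Add(A, 12), -1))) = Mul(Rational(-1, 7), Mul(Mul(2, A), Pow(Add(12, A), -1))) = Mul(Rational(-1, 7), Mul(2, A, Pow(Add(12, A), -1))) = Mul(Rational(-2, 7), A, Pow(Add(12, A), -1)))
Add(Mul(-17, -46), Function('l')(Function('Z')(1))) = Add(Mul(-17, -46), Mul(-2, 0, Pow(Add(84, Mul(7, 0)), -1))) = Add(782, Mul(-2, 0, Pow(Add(84, 0), -1))) = Add(782, Mul(-2, 0, Pow(84, -1))) = Add(782, Mul(-2, 0, Rational(1, 84))) = Add(782, 0) = 782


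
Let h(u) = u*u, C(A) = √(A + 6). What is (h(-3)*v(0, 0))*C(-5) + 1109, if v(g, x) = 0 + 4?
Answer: 1145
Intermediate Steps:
C(A) = √(6 + A)
v(g, x) = 4
h(u) = u²
(h(-3)*v(0, 0))*C(-5) + 1109 = ((-3)²*4)*√(6 - 5) + 1109 = (9*4)*√1 + 1109 = 36*1 + 1109 = 36 + 1109 = 1145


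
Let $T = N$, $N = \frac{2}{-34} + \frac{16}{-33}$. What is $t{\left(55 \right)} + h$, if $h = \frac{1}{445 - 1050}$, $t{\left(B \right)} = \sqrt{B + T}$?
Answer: $- \frac{1}{605} + \frac{5 \sqrt{685542}}{561} \approx 7.3778$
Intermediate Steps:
$N = - \frac{305}{561}$ ($N = 2 \left(- \frac{1}{34}\right) + 16 \left(- \frac{1}{33}\right) = - \frac{1}{17} - \frac{16}{33} = - \frac{305}{561} \approx -0.54367$)
$T = - \frac{305}{561} \approx -0.54367$
$t{\left(B \right)} = \sqrt{- \frac{305}{561} + B}$ ($t{\left(B \right)} = \sqrt{B - \frac{305}{561}} = \sqrt{- \frac{305}{561} + B}$)
$h = - \frac{1}{605}$ ($h = \frac{1}{445 - 1050} = \frac{1}{-605} = - \frac{1}{605} \approx -0.0016529$)
$t{\left(55 \right)} + h = \frac{\sqrt{-171105 + 314721 \cdot 55}}{561} - \frac{1}{605} = \frac{\sqrt{-171105 + 17309655}}{561} - \frac{1}{605} = \frac{\sqrt{17138550}}{561} - \frac{1}{605} = \frac{5 \sqrt{685542}}{561} - \frac{1}{605} = - \frac{1}{605} + \frac{5 \sqrt{685542}}{561}$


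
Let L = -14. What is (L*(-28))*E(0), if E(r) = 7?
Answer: 2744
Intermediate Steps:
(L*(-28))*E(0) = -14*(-28)*7 = 392*7 = 2744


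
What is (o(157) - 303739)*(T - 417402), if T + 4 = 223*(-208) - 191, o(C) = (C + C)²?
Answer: 95182454283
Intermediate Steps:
o(C) = 4*C² (o(C) = (2*C)² = 4*C²)
T = -46579 (T = -4 + (223*(-208) - 191) = -4 + (-46384 - 191) = -4 - 46575 = -46579)
(o(157) - 303739)*(T - 417402) = (4*157² - 303739)*(-46579 - 417402) = (4*24649 - 303739)*(-463981) = (98596 - 303739)*(-463981) = -205143*(-463981) = 95182454283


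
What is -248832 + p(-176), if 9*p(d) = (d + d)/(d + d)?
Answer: -2239487/9 ≈ -2.4883e+5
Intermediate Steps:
p(d) = ⅑ (p(d) = ((d + d)/(d + d))/9 = ((2*d)/((2*d)))/9 = ((2*d)*(1/(2*d)))/9 = (⅑)*1 = ⅑)
-248832 + p(-176) = -248832 + ⅑ = -2239487/9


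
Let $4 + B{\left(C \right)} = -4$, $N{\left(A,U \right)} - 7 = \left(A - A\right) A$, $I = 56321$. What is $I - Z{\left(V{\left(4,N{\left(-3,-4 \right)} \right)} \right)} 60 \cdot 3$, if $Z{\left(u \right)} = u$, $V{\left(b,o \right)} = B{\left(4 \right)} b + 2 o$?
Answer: $59561$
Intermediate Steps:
$N{\left(A,U \right)} = 7$ ($N{\left(A,U \right)} = 7 + \left(A - A\right) A = 7 + 0 A = 7 + 0 = 7$)
$B{\left(C \right)} = -8$ ($B{\left(C \right)} = -4 - 4 = -8$)
$V{\left(b,o \right)} = - 8 b + 2 o$
$I - Z{\left(V{\left(4,N{\left(-3,-4 \right)} \right)} \right)} 60 \cdot 3 = 56321 - \left(\left(-8\right) 4 + 2 \cdot 7\right) 60 \cdot 3 = 56321 - \left(-32 + 14\right) 180 = 56321 - \left(-18\right) 180 = 56321 - -3240 = 56321 + 3240 = 59561$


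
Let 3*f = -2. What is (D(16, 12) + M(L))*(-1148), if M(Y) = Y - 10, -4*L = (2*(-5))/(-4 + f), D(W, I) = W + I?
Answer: -20049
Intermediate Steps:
f = -⅔ (f = (⅓)*(-2) = -⅔ ≈ -0.66667)
D(W, I) = I + W
L = -15/28 (L = -2*(-5)/(4*(-4 - ⅔)) = -(-5)/(2*(-14/3)) = -(-5)*(-3)/(2*14) = -¼*15/7 = -15/28 ≈ -0.53571)
M(Y) = -10 + Y
(D(16, 12) + M(L))*(-1148) = ((12 + 16) + (-10 - 15/28))*(-1148) = (28 - 295/28)*(-1148) = (489/28)*(-1148) = -20049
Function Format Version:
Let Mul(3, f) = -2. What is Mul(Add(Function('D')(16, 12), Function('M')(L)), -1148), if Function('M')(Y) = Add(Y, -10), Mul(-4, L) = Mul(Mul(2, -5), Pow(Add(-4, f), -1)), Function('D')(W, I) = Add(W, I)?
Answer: -20049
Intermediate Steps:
f = Rational(-2, 3) (f = Mul(Rational(1, 3), -2) = Rational(-2, 3) ≈ -0.66667)
Function('D')(W, I) = Add(I, W)
L = Rational(-15, 28) (L = Mul(Rational(-1, 4), Mul(Mul(2, -5), Pow(Add(-4, Rational(-2, 3)), -1))) = Mul(Rational(-1, 4), Mul(-10, Pow(Rational(-14, 3), -1))) = Mul(Rational(-1, 4), Mul(-10, Rational(-3, 14))) = Mul(Rational(-1, 4), Rational(15, 7)) = Rational(-15, 28) ≈ -0.53571)
Function('M')(Y) = Add(-10, Y)
Mul(Add(Function('D')(16, 12), Function('M')(L)), -1148) = Mul(Add(Add(12, 16), Add(-10, Rational(-15, 28))), -1148) = Mul(Add(28, Rational(-295, 28)), -1148) = Mul(Rational(489, 28), -1148) = -20049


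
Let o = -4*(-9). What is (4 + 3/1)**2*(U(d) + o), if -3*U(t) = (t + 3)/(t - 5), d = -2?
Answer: 5299/3 ≈ 1766.3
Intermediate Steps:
U(t) = -(3 + t)/(3*(-5 + t)) (U(t) = -(t + 3)/(3*(t - 5)) = -(3 + t)/(3*(-5 + t)))
o = 36
(4 + 3/1)**2*(U(d) + o) = (4 + 3/1)**2*((-3 - 1*(-2))/(3*(-5 - 2)) + 36) = (4 + 3*1)**2*((1/3)*(-3 + 2)/(-7) + 36) = (4 + 3)**2*((1/3)*(-1/7)*(-1) + 36) = 7**2*(1/21 + 36) = 49*(757/21) = 5299/3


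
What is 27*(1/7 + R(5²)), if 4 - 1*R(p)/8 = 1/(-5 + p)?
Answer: 29997/35 ≈ 857.06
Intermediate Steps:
R(p) = 32 - 8/(-5 + p)
27*(1/7 + R(5²)) = 27*(1/7 + 8*(-21 + 4*5²)/(-5 + 5²)) = 27*(⅐ + 8*(-21 + 4*25)/(-5 + 25)) = 27*(⅐ + 8*(-21 + 100)/20) = 27*(⅐ + 8*(1/20)*79) = 27*(⅐ + 158/5) = 27*(1111/35) = 29997/35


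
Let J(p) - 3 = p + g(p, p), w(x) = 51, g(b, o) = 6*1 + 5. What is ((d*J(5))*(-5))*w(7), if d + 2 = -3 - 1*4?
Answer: 43605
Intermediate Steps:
g(b, o) = 11 (g(b, o) = 6 + 5 = 11)
d = -9 (d = -2 + (-3 - 1*4) = -2 + (-3 - 4) = -2 - 7 = -9)
J(p) = 14 + p (J(p) = 3 + (p + 11) = 3 + (11 + p) = 14 + p)
((d*J(5))*(-5))*w(7) = (-9*(14 + 5)*(-5))*51 = (-9*19*(-5))*51 = -171*(-5)*51 = 855*51 = 43605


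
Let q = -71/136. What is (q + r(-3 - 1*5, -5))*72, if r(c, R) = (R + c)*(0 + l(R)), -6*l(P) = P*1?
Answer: -13899/17 ≈ -817.59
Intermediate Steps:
l(P) = -P/6
r(c, R) = -R*(R + c)/6 (r(c, R) = (R + c)*(0 - R/6) = (R + c)*(-R/6) = -R*(R + c)/6)
q = -71/136 (q = -71*1/136 = -71/136 ≈ -0.52206)
(q + r(-3 - 1*5, -5))*72 = (-71/136 - ⅙*(-5)*(-5 + (-3 - 1*5)))*72 = (-71/136 - ⅙*(-5)*(-5 + (-3 - 5)))*72 = (-71/136 - ⅙*(-5)*(-5 - 8))*72 = (-71/136 - ⅙*(-5)*(-13))*72 = (-71/136 - 65/6)*72 = -4633/408*72 = -13899/17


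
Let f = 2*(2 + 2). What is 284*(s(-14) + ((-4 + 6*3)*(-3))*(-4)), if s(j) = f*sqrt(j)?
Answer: 47712 + 2272*I*sqrt(14) ≈ 47712.0 + 8501.0*I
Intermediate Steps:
f = 8 (f = 2*4 = 8)
s(j) = 8*sqrt(j)
284*(s(-14) + ((-4 + 6*3)*(-3))*(-4)) = 284*(8*sqrt(-14) + ((-4 + 6*3)*(-3))*(-4)) = 284*(8*(I*sqrt(14)) + ((-4 + 18)*(-3))*(-4)) = 284*(8*I*sqrt(14) + (14*(-3))*(-4)) = 284*(8*I*sqrt(14) - 42*(-4)) = 284*(8*I*sqrt(14) + 168) = 284*(168 + 8*I*sqrt(14)) = 47712 + 2272*I*sqrt(14)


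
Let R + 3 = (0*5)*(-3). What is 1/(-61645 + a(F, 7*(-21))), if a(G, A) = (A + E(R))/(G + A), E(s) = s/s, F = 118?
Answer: -29/1787559 ≈ -1.6223e-5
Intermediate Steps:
R = -3 (R = -3 + (0*5)*(-3) = -3 + 0*(-3) = -3 + 0 = -3)
E(s) = 1
a(G, A) = (1 + A)/(A + G) (a(G, A) = (A + 1)/(G + A) = (1 + A)/(A + G))
1/(-61645 + a(F, 7*(-21))) = 1/(-61645 + (1 + 7*(-21))/(7*(-21) + 118)) = 1/(-61645 + (1 - 147)/(-147 + 118)) = 1/(-61645 - 146/(-29)) = 1/(-61645 - 1/29*(-146)) = 1/(-61645 + 146/29) = 1/(-1787559/29) = -29/1787559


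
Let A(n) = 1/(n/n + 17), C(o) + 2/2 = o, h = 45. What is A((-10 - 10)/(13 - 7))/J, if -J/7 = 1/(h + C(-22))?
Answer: -11/63 ≈ -0.17460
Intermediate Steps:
C(o) = -1 + o
A(n) = 1/18 (A(n) = 1/(1 + 17) = 1/18)
J = -7/22 (J = -7/(45 + (-1 - 22)) = -7/(45 - 23) = -7/22 ≈ -0.31818)
A((-10 - 10)/(13 - 7))/J = 1/(18*(-7/22)) = (1/18)*(-22/7) = -11/63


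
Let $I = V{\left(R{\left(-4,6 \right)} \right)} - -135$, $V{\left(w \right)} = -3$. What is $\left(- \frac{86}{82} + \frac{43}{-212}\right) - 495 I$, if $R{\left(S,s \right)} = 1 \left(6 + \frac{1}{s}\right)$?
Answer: $- \frac{567946159}{8692} \approx -65341.0$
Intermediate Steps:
$R{\left(S,s \right)} = 6 + \frac{1}{s}$
$I = 132$ ($I = -3 - -135 = -3 + 135 = 132$)
$\left(- \frac{86}{82} + \frac{43}{-212}\right) - 495 I = \left(- \frac{86}{82} + \frac{43}{-212}\right) - 65340 = \left(\left(-86\right) \frac{1}{82} + 43 \left(- \frac{1}{212}\right)\right) - 65340 = \left(- \frac{43}{41} - \frac{43}{212}\right) - 65340 = - \frac{10879}{8692} - 65340 = - \frac{567946159}{8692}$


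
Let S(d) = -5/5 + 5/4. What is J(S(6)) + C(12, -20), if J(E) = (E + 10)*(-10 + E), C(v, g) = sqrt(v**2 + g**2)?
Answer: -1599/16 + 4*sqrt(34) ≈ -76.614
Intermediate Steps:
S(d) = 1/4 (S(d) = -5*1/5 + 5*(1/4) = -1 + 5/4 = 1/4)
C(v, g) = sqrt(g**2 + v**2)
J(E) = (-10 + E)*(10 + E) (J(E) = (10 + E)*(-10 + E) = (-10 + E)*(10 + E))
J(S(6)) + C(12, -20) = (-100 + (1/4)**2) + sqrt((-20)**2 + 12**2) = (-100 + 1/16) + sqrt(400 + 144) = -1599/16 + sqrt(544) = -1599/16 + 4*sqrt(34)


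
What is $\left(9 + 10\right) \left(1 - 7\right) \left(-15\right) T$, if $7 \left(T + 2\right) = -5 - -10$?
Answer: $- \frac{15390}{7} \approx -2198.6$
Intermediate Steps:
$T = - \frac{9}{7}$ ($T = -2 + \frac{-5 - -10}{7} = -2 + \frac{-5 + 10}{7} = -2 + \frac{1}{7} \cdot 5 = -2 + \frac{5}{7} = - \frac{9}{7} \approx -1.2857$)
$\left(9 + 10\right) \left(1 - 7\right) \left(-15\right) T = \left(9 + 10\right) \left(1 - 7\right) \left(-15\right) \left(- \frac{9}{7}\right) = 19 \left(-6\right) \left(-15\right) \left(- \frac{9}{7}\right) = \left(-114\right) \left(-15\right) \left(- \frac{9}{7}\right) = 1710 \left(- \frac{9}{7}\right) = - \frac{15390}{7}$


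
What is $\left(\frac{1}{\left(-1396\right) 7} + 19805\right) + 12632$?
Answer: $\frac{316974363}{9772} \approx 32437.0$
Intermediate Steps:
$\left(\frac{1}{\left(-1396\right) 7} + 19805\right) + 12632 = \left(\frac{1}{-9772} + 19805\right) + 12632 = \left(- \frac{1}{9772} + 19805\right) + 12632 = \frac{193534459}{9772} + 12632 = \frac{316974363}{9772}$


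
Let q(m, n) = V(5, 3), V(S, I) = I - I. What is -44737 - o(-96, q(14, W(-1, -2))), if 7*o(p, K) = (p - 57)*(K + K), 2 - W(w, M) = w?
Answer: -44737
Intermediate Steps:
V(S, I) = 0
W(w, M) = 2 - w
q(m, n) = 0
o(p, K) = 2*K*(-57 + p)/7 (o(p, K) = ((p - 57)*(K + K))/7 = ((-57 + p)*(2*K))/7 = (2*K*(-57 + p))/7 = 2*K*(-57 + p)/7)
-44737 - o(-96, q(14, W(-1, -2))) = -44737 - 2*0*(-57 - 96)/7 = -44737 - 2*0*(-153)/7 = -44737 - 1*0 = -44737 + 0 = -44737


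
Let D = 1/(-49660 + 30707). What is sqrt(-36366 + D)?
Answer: I*sqrt(13063256675447)/18953 ≈ 190.7*I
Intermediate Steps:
D = -1/18953 (D = 1/(-18953) = -1/18953 ≈ -5.2762e-5)
sqrt(-36366 + D) = sqrt(-36366 - 1/18953) = sqrt(-689244799/18953) = I*sqrt(13063256675447)/18953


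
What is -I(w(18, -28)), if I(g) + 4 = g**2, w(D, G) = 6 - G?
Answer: -1152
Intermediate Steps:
I(g) = -4 + g**2
-I(w(18, -28)) = -(-4 + (6 - 1*(-28))**2) = -(-4 + (6 + 28)**2) = -(-4 + 34**2) = -(-4 + 1156) = -1*1152 = -1152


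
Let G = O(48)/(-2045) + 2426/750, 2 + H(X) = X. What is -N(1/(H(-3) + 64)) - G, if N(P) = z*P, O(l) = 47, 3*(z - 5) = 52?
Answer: -32488303/9049125 ≈ -3.5902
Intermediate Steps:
z = 67/3 (z = 5 + (⅓)*52 = 5 + 52/3 = 67/3 ≈ 22.333)
H(X) = -2 + X
N(P) = 67*P/3
G = 492592/153375 (G = 47/(-2045) + 2426/750 = 47*(-1/2045) + 2426*(1/750) = -47/2045 + 1213/375 = 492592/153375 ≈ 3.2117)
-N(1/(H(-3) + 64)) - G = -67/(3*((-2 - 3) + 64)) - 1*492592/153375 = -67/(3*(-5 + 64)) - 492592/153375 = -67/(3*59) - 492592/153375 = -1*67/177 - 492592/153375 = -67/177 - 492592/153375 = -32488303/9049125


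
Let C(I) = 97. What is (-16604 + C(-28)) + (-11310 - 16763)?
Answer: -44580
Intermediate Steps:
(-16604 + C(-28)) + (-11310 - 16763) = (-16604 + 97) + (-11310 - 16763) = -16507 - 28073 = -44580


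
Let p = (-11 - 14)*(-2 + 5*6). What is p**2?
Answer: 490000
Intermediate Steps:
p = -700 (p = -25*(-2 + 30) = -25*28 = -700)
p**2 = (-700)**2 = 490000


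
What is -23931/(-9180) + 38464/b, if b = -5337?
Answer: -8347399/1814580 ≈ -4.6002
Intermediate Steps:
-23931/(-9180) + 38464/b = -23931/(-9180) + 38464/(-5337) = -23931*(-1/9180) + 38464*(-1/5337) = 2659/1020 - 38464/5337 = -8347399/1814580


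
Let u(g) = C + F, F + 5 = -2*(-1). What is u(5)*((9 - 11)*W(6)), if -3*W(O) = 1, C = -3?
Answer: -4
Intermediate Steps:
W(O) = -⅓ (W(O) = -⅓*1 = -⅓)
F = -3 (F = -5 - 2*(-1) = -5 + 2 = -3)
u(g) = -6 (u(g) = -3 - 3 = -6)
u(5)*((9 - 11)*W(6)) = -6*(9 - 11)*(-1)/3 = -(-12)*(-1)/3 = -6*⅔ = -4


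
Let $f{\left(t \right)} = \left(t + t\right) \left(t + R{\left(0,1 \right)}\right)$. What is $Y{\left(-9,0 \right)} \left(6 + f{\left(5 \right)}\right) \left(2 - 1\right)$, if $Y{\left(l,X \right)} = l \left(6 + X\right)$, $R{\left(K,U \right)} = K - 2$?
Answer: $-1944$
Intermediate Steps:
$R{\left(K,U \right)} = -2 + K$
$f{\left(t \right)} = 2 t \left(-2 + t\right)$ ($f{\left(t \right)} = \left(t + t\right) \left(t + \left(-2 + 0\right)\right) = 2 t \left(t - 2\right) = 2 t \left(-2 + t\right)$)
$Y{\left(-9,0 \right)} \left(6 + f{\left(5 \right)}\right) \left(2 - 1\right) = - 9 \left(6 + 0\right) \left(6 + 2 \cdot 5 \left(-2 + 5\right)\right) \left(2 - 1\right) = \left(-9\right) 6 \left(6 + 2 \cdot 5 \cdot 3\right) 1 = - 54 \left(6 + 30\right) 1 = - 54 \cdot 36 \cdot 1 = \left(-54\right) 36 = -1944$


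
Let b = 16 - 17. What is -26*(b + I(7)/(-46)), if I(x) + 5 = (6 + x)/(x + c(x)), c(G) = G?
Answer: 7631/322 ≈ 23.699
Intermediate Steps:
b = -1
I(x) = -5 + (6 + x)/(2*x) (I(x) = -5 + (6 + x)/(x + x) = -5 + (6 + x)/((2*x)) = -5 + (6 + x)*(1/(2*x)) = -5 + (6 + x)/(2*x))
-26*(b + I(7)/(-46)) = -26*(-1 + (-9/2 + 3/7)/(-46)) = -26*(-1 + (-9/2 + 3*(⅐))*(-1/46)) = -26*(-1 + (-9/2 + 3/7)*(-1/46)) = -26*(-1 - 57/14*(-1/46)) = -26*(-1 + 57/644) = -26*(-587/644) = 7631/322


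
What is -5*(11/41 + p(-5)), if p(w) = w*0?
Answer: -55/41 ≈ -1.3415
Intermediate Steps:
p(w) = 0
-5*(11/41 + p(-5)) = -5*(11/41 + 0) = -5*11/41 = -55/41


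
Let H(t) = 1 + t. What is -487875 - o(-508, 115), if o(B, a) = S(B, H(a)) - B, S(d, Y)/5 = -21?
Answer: -488278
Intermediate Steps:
S(d, Y) = -105 (S(d, Y) = 5*(-21) = -105)
o(B, a) = -105 - B
-487875 - o(-508, 115) = -487875 - (-105 - 1*(-508)) = -487875 - (-105 + 508) = -487875 - 1*403 = -487875 - 403 = -488278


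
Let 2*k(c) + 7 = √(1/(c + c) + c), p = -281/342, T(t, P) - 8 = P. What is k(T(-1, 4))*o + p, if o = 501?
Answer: -299989/171 + 2839*√6/8 ≈ -885.06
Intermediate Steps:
T(t, P) = 8 + P
p = -281/342 (p = -281*1/342 = -281/342 ≈ -0.82164)
k(c) = -7/2 + √(c + 1/(2*c))/2 (k(c) = -7/2 + √(1/(c + c) + c)/2 = -7/2 + √(1/(2*c) + c)/2 = -7/2 + √(c + 1/(2*c))/2)
k(T(-1, 4))*o + p = (-7/2 + √2*√((1 + 2*(8 + 4)²)/(8 + 4))/4)*501 - 281/342 = (-7/2 + √2*√((1 + 2*12²)/12)/4)*501 - 281/342 = (-7/2 + √2*√((1 + 2*144)/12)/4)*501 - 281/342 = (-7/2 + √2*√((1 + 288)/12)/4)*501 - 281/342 = (-7/2 + √2*√((1/12)*289)/4)*501 - 281/342 = (-7/2 + √2*√(289/12)/4)*501 - 281/342 = (-7/2 + √2*(17*√3/6)/4)*501 - 281/342 = (-7/2 + 17*√6/24)*501 - 281/342 = (-3507/2 + 2839*√6/8) - 281/342 = -299989/171 + 2839*√6/8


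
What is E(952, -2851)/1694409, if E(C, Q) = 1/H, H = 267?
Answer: 1/452407203 ≈ 2.2104e-9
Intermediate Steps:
E(C, Q) = 1/267
E(952, -2851)/1694409 = (1/267)/1694409 = (1/267)*(1/1694409) = 1/452407203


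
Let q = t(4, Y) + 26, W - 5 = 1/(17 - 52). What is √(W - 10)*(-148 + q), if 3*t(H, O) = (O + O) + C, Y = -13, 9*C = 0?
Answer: -224*I*√385/15 ≈ -293.01*I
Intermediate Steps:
C = 0 (C = (⅑)*0 = 0)
t(H, O) = 2*O/3 (t(H, O) = ((O + O) + 0)/3 = (2*O + 0)/3 = (2*O)/3 = 2*O/3)
W = 174/35 (W = 5 + 1/(17 - 52) = 5 + 1/(-35) = 5 - 1/35 = 174/35 ≈ 4.9714)
q = 52/3 (q = (⅔)*(-13) + 26 = -26/3 + 26 = 52/3 ≈ 17.333)
√(W - 10)*(-148 + q) = √(174/35 - 10)*(-148 + 52/3) = √(-176/35)*(-392/3) = (4*I*√385/35)*(-392/3) = -224*I*√385/15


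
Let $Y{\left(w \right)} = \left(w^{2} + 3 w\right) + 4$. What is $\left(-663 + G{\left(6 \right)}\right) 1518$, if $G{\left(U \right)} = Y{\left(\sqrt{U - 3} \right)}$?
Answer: $-995808 + 4554 \sqrt{3} \approx -9.8792 \cdot 10^{5}$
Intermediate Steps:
$Y{\left(w \right)} = 4 + w^{2} + 3 w$
$G{\left(U \right)} = 1 + U + 3 \sqrt{-3 + U}$ ($G{\left(U \right)} = 4 + \left(\sqrt{U - 3}\right)^{2} + 3 \sqrt{U - 3} = 4 + \left(\sqrt{-3 + U}\right)^{2} + 3 \sqrt{-3 + U} = 4 + \left(-3 + U\right) + 3 \sqrt{-3 + U} = 1 + U + 3 \sqrt{-3 + U}$)
$\left(-663 + G{\left(6 \right)}\right) 1518 = \left(-663 + \left(1 + 6 + 3 \sqrt{-3 + 6}\right)\right) 1518 = \left(-663 + \left(1 + 6 + 3 \sqrt{3}\right)\right) 1518 = \left(-663 + \left(7 + 3 \sqrt{3}\right)\right) 1518 = \left(-656 + 3 \sqrt{3}\right) 1518 = -995808 + 4554 \sqrt{3}$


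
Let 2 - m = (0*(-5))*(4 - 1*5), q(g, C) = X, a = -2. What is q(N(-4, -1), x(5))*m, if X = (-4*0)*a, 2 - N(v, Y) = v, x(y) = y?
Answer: 0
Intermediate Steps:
N(v, Y) = 2 - v
X = 0 (X = -4*0*(-2) = 0*(-2) = 0)
q(g, C) = 0
m = 2 (m = 2 - 0*(-5)*(4 - 1*5) = 2 - 0*(4 - 5) = 2 - 0*(-1) = 2 - 1*0 = 2 + 0 = 2)
q(N(-4, -1), x(5))*m = 0*2 = 0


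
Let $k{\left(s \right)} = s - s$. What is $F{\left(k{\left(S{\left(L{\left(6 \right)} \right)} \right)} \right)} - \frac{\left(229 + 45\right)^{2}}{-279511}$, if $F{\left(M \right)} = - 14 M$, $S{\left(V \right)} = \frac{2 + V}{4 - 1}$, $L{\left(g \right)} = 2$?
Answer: $\frac{75076}{279511} \approx 0.2686$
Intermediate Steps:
$S{\left(V \right)} = \frac{2}{3} + \frac{V}{3}$ ($S{\left(V \right)} = \frac{2 + V}{3} = \left(2 + V\right) \frac{1}{3} = \frac{2}{3} + \frac{V}{3}$)
$k{\left(s \right)} = 0$
$F{\left(k{\left(S{\left(L{\left(6 \right)} \right)} \right)} \right)} - \frac{\left(229 + 45\right)^{2}}{-279511} = \left(-14\right) 0 - \frac{\left(229 + 45\right)^{2}}{-279511} = 0 - 274^{2} \left(- \frac{1}{279511}\right) = 0 - 75076 \left(- \frac{1}{279511}\right) = 0 - - \frac{75076}{279511} = 0 + \frac{75076}{279511} = \frac{75076}{279511}$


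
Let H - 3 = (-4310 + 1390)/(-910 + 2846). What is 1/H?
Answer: 242/361 ≈ 0.67036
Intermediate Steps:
H = 361/242 (H = 3 + (-4310 + 1390)/(-910 + 2846) = 3 - 2920/1936 = 3 - 2920*1/1936 = 3 - 365/242 = 361/242 ≈ 1.4917)
1/H = 1/(361/242) = 242/361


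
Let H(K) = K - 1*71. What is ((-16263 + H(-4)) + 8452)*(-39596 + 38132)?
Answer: 11545104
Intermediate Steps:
H(K) = -71 + K (H(K) = K - 71 = -71 + K)
((-16263 + H(-4)) + 8452)*(-39596 + 38132) = ((-16263 + (-71 - 4)) + 8452)*(-39596 + 38132) = ((-16263 - 75) + 8452)*(-1464) = (-16338 + 8452)*(-1464) = -7886*(-1464) = 11545104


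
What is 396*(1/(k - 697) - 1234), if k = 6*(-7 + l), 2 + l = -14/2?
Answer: -387510948/793 ≈ -4.8866e+5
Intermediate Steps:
l = -9 (l = -2 - 14/2 = -2 - 14*1/2 = -2 - 7 = -9)
k = -96 (k = 6*(-7 - 9) = 6*(-16) = -96)
396*(1/(k - 697) - 1234) = 396*(1/(-96 - 697) - 1234) = 396*(1/(-793) - 1234) = 396*(-1/793 - 1234) = 396*(-978563/793) = -387510948/793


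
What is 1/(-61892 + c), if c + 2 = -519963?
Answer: -1/581857 ≈ -1.7186e-6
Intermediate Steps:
c = -519965 (c = -2 - 519963 = -519965)
1/(-61892 + c) = 1/(-61892 - 519965) = 1/(-581857) = -1/581857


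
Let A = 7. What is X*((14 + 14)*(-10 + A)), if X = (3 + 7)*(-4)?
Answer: 3360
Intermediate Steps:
X = -40 (X = 10*(-4) = -40)
X*((14 + 14)*(-10 + A)) = -40*(14 + 14)*(-10 + 7) = -1120*(-3) = -40*(-84) = 3360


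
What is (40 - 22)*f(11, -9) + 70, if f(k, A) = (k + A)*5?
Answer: 250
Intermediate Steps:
f(k, A) = 5*A + 5*k (f(k, A) = (A + k)*5 = 5*A + 5*k)
(40 - 22)*f(11, -9) + 70 = (40 - 22)*(5*(-9) + 5*11) + 70 = 18*(-45 + 55) + 70 = 18*10 + 70 = 180 + 70 = 250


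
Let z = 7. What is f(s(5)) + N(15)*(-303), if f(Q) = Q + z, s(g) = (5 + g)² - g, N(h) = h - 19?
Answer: 1314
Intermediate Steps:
N(h) = -19 + h
f(Q) = 7 + Q (f(Q) = Q + 7 = 7 + Q)
f(s(5)) + N(15)*(-303) = (7 + ((5 + 5)² - 1*5)) + (-19 + 15)*(-303) = (7 + (10² - 5)) - 4*(-303) = (7 + (100 - 5)) + 1212 = (7 + 95) + 1212 = 102 + 1212 = 1314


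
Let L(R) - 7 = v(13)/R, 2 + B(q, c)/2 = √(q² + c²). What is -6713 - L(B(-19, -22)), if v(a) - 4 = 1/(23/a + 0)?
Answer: -129985065/19343 - 1365*√5/38686 ≈ -6720.1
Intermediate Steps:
v(a) = 4 + a/23 (v(a) = 4 + 1/(23/a + 0) = 4 + 1/(23/a) = 4 + a/23)
B(q, c) = -4 + 2*√(c² + q²) (B(q, c) = -4 + 2*√(q² + c²) = -4 + 2*√(c² + q²))
L(R) = 7 + 105/(23*R) (L(R) = 7 + (4 + (1/23)*13)/R = 7 + (4 + 13/23)/R = 7 + 105/(23*R))
-6713 - L(B(-19, -22)) = -6713 - (7 + 105/(23*(-4 + 2*√((-22)² + (-19)²)))) = -6713 - (7 + 105/(23*(-4 + 2*√(484 + 361)))) = -6713 - (7 + 105/(23*(-4 + 2*√845))) = -6713 - (7 + 105/(23*(-4 + 2*(13*√5)))) = -6713 - (7 + 105/(23*(-4 + 26*√5))) = -6713 + (-7 - 105/(23*(-4 + 26*√5))) = -6720 - 105/(23*(-4 + 26*√5))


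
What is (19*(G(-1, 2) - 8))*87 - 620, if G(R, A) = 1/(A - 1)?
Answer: -12191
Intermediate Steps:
G(R, A) = 1/(-1 + A)
(19*(G(-1, 2) - 8))*87 - 620 = (19*(1/(-1 + 2) - 8))*87 - 620 = (19*(1/1 - 8))*87 - 620 = (19*(1 - 8))*87 - 620 = (19*(-7))*87 - 620 = -133*87 - 620 = -11571 - 620 = -12191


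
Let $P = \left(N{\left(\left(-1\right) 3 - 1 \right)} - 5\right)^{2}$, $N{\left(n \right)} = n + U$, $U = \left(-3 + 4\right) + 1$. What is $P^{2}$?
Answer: $2401$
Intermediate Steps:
$U = 2$ ($U = 1 + 1 = 2$)
$N{\left(n \right)} = 2 + n$ ($N{\left(n \right)} = n + 2 = 2 + n$)
$P = 49$ ($P = \left(\left(2 - 4\right) - 5\right)^{2} = \left(-2 - 5\right)^{2} = \left(-7\right)^{2} = 49$)
$P^{2} = 49^{2} = 2401$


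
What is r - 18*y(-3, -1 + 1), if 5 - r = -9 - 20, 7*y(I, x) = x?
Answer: 34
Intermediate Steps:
y(I, x) = x/7
r = 34 (r = 5 - (-9 - 20) = 5 - 1*(-29) = 5 + 29 = 34)
r - 18*y(-3, -1 + 1) = 34 - 18*(-1 + 1)/7 = 34 - 18*0/7 = 34 - 18*0 = 34 + 0 = 34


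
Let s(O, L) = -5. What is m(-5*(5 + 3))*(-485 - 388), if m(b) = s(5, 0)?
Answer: 4365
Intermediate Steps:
m(b) = -5
m(-5*(5 + 3))*(-485 - 388) = -5*(-485 - 388) = -5*(-873) = 4365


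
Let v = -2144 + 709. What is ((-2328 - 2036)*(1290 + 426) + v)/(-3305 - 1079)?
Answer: 7490059/4384 ≈ 1708.5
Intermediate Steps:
v = -1435
((-2328 - 2036)*(1290 + 426) + v)/(-3305 - 1079) = ((-2328 - 2036)*(1290 + 426) - 1435)/(-3305 - 1079) = (-4364*1716 - 1435)/(-4384) = (-7488624 - 1435)*(-1/4384) = -7490059*(-1/4384) = 7490059/4384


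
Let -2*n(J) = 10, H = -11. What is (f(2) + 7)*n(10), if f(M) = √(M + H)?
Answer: -35 - 15*I ≈ -35.0 - 15.0*I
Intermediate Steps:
f(M) = √(-11 + M) (f(M) = √(M - 11) = √(-11 + M))
n(J) = -5 (n(J) = -½*10 = -5)
(f(2) + 7)*n(10) = (√(-11 + 2) + 7)*(-5) = (√(-9) + 7)*(-5) = (3*I + 7)*(-5) = (7 + 3*I)*(-5) = -35 - 15*I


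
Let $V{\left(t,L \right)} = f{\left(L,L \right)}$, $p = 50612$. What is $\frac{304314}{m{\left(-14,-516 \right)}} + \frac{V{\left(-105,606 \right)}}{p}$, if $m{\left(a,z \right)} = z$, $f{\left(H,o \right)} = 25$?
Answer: $- \frac{1283493939}{2176316} \approx -589.75$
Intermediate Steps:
$V{\left(t,L \right)} = 25$
$\frac{304314}{m{\left(-14,-516 \right)}} + \frac{V{\left(-105,606 \right)}}{p} = \frac{304314}{-516} + \frac{25}{50612} = 304314 \left(- \frac{1}{516}\right) + 25 \cdot \frac{1}{50612} = - \frac{50719}{86} + \frac{25}{50612} = - \frac{1283493939}{2176316}$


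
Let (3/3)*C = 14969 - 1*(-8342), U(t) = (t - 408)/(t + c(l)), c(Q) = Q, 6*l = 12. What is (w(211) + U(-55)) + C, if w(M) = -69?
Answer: 1232289/53 ≈ 23251.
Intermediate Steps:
l = 2 (l = (⅙)*12 = 2)
U(t) = (-408 + t)/(2 + t) (U(t) = (t - 408)/(t + 2) = (-408 + t)/(2 + t))
C = 23311 (C = 14969 - 1*(-8342) = 14969 + 8342 = 23311)
(w(211) + U(-55)) + C = (-69 + (-408 - 55)/(2 - 55)) + 23311 = (-69 - 463/(-53)) + 23311 = (-69 - 1/53*(-463)) + 23311 = (-69 + 463/53) + 23311 = -3194/53 + 23311 = 1232289/53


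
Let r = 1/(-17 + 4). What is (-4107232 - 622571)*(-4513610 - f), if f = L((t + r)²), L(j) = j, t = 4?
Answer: 21348558913017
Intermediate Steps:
r = -1/13 (r = 1/(-13) = -1/13 ≈ -0.076923)
f = 2601/169 (f = (4 - 1/13)² = (51/13)² = 2601/169 ≈ 15.391)
(-4107232 - 622571)*(-4513610 - f) = (-4107232 - 622571)*(-4513610 - 1*2601/169) = -4729803*(-4513610 - 2601/169) = -4729803*(-762802691/169) = 21348558913017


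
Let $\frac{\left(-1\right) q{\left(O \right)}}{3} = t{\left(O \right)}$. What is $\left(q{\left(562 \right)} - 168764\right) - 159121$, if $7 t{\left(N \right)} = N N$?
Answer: $- \frac{3242727}{7} \approx -4.6325 \cdot 10^{5}$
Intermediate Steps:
$t{\left(N \right)} = \frac{N^{2}}{7}$ ($t{\left(N \right)} = \frac{N N}{7} = \frac{N^{2}}{7}$)
$q{\left(O \right)} = - \frac{3 O^{2}}{7}$ ($q{\left(O \right)} = - 3 \frac{O^{2}}{7} = - \frac{3 O^{2}}{7}$)
$\left(q{\left(562 \right)} - 168764\right) - 159121 = \left(- \frac{3 \cdot 562^{2}}{7} - 168764\right) - 159121 = \left(\left(- \frac{3}{7}\right) 315844 - 168764\right) - 159121 = \left(- \frac{947532}{7} - 168764\right) - 159121 = - \frac{2128880}{7} - 159121 = - \frac{3242727}{7}$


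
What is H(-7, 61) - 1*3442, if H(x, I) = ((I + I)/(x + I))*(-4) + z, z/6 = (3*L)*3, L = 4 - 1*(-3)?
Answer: -82972/27 ≈ -3073.0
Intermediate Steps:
L = 7 (L = 4 + 3 = 7)
z = 378 (z = 6*((3*7)*3) = 6*(21*3) = 6*63 = 378)
H(x, I) = 378 - 8*I/(I + x) (H(x, I) = ((I + I)/(x + I))*(-4) + 378 = ((2*I)/(I + x))*(-4) + 378 = (2*I/(I + x))*(-4) + 378 = -8*I/(I + x) + 378 = 378 - 8*I/(I + x))
H(-7, 61) - 1*3442 = 2*(185*61 + 189*(-7))/(61 - 7) - 1*3442 = 2*(11285 - 1323)/54 - 3442 = 2*(1/54)*9962 - 3442 = 9962/27 - 3442 = -82972/27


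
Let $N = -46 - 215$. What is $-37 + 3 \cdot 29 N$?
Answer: $-22744$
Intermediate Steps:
$N = -261$
$-37 + 3 \cdot 29 N = -37 + 3 \cdot 29 \left(-261\right) = -37 + 87 \left(-261\right) = -37 - 22707 = -22744$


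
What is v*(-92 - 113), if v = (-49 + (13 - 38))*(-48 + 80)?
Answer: 485440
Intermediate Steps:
v = -2368 (v = (-49 - 25)*32 = -74*32 = -2368)
v*(-92 - 113) = -2368*(-92 - 113) = -2368*(-205) = 485440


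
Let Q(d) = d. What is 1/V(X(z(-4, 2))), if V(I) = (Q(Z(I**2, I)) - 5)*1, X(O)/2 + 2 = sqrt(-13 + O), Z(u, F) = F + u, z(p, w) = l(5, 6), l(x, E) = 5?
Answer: I/(-25*I + 28*sqrt(2)) ≈ -0.0114 + 0.018057*I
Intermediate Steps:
z(p, w) = 5
X(O) = -4 + 2*sqrt(-13 + O)
V(I) = -5 + I + I**2 (V(I) = ((I + I**2) - 5)*1 = (-5 + I + I**2)*1 = -5 + I + I**2)
1/V(X(z(-4, 2))) = 1/(-5 + (-4 + 2*sqrt(-13 + 5)) + (-4 + 2*sqrt(-13 + 5))**2) = 1/(-5 + (-4 + 2*sqrt(-8)) + (-4 + 2*sqrt(-8))**2) = 1/(-5 + (-4 + 2*(2*I*sqrt(2))) + (-4 + 2*(2*I*sqrt(2)))**2) = 1/(-5 + (-4 + 4*I*sqrt(2)) + (-4 + 4*I*sqrt(2))**2) = 1/(-9 + (-4 + 4*I*sqrt(2))**2 + 4*I*sqrt(2))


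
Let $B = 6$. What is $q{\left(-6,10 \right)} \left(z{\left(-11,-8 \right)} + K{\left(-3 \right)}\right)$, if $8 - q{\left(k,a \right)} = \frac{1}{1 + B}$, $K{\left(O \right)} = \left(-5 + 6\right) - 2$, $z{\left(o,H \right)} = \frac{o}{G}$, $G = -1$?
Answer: $\frac{550}{7} \approx 78.571$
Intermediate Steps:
$z{\left(o,H \right)} = - o$ ($z{\left(o,H \right)} = \frac{o}{-1} = o \left(-1\right) = - o$)
$K{\left(O \right)} = -1$ ($K{\left(O \right)} = 1 - 2 = -1$)
$q{\left(k,a \right)} = \frac{55}{7}$ ($q{\left(k,a \right)} = 8 - \frac{1}{1 + 6} = 8 - \frac{1}{7} = \frac{55}{7}$)
$q{\left(-6,10 \right)} \left(z{\left(-11,-8 \right)} + K{\left(-3 \right)}\right) = \frac{55 \left(\left(-1\right) \left(-11\right) - 1\right)}{7} = \frac{55 \left(11 - 1\right)}{7} = \frac{55}{7} \cdot 10 = \frac{550}{7}$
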